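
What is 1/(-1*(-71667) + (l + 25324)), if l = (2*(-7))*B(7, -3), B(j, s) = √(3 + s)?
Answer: 1/96991 ≈ 1.0310e-5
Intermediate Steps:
l = 0 (l = (2*(-7))*√(3 - 3) = -14*√0 = -14*0 = 0)
1/(-1*(-71667) + (l + 25324)) = 1/(-1*(-71667) + (0 + 25324)) = 1/(71667 + 25324) = 1/96991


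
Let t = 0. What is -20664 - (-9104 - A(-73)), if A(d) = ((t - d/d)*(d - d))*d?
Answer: -11560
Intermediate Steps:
A(d) = 0 (A(d) = ((0 - d/d)*(d - d))*d = ((0 - 1*1)*0)*d = ((0 - 1)*0)*d = (-1*0)*d = 0*d = 0)
-20664 - (-9104 - A(-73)) = -20664 - (-9104 - 1*0) = -20664 - (-9104 + 0) = -20664 - 1*(-9104) = -20664 + 9104 = -11560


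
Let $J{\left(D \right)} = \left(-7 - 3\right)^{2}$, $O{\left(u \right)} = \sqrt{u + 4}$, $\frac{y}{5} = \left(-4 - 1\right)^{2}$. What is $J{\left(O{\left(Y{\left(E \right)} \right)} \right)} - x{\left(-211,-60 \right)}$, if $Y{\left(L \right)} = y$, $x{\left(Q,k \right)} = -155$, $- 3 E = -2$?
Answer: $255$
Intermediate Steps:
$E = \frac{2}{3}$ ($E = \left(- \frac{1}{3}\right) \left(-2\right) = \frac{2}{3} \approx 0.66667$)
$y = 125$ ($y = 5 \left(-4 - 1\right)^{2} = 5 \left(-5\right)^{2} = 5 \cdot 25 = 125$)
$Y{\left(L \right)} = 125$
$O{\left(u \right)} = \sqrt{4 + u}$
$J{\left(D \right)} = 100$ ($J{\left(D \right)} = \left(-10\right)^{2} = 100$)
$J{\left(O{\left(Y{\left(E \right)} \right)} \right)} - x{\left(-211,-60 \right)} = 100 - -155 = 100 + 155 = 255$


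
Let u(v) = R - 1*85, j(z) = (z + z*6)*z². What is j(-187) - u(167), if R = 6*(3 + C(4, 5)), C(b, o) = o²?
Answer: -45774504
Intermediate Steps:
R = 168 (R = 6*(3 + 5²) = 6*(3 + 25) = 6*28 = 168)
j(z) = 7*z³ (j(z) = (z + 6*z)*z² = (7*z)*z² = 7*z³)
u(v) = 83 (u(v) = 168 - 1*85 = 168 - 85 = 83)
j(-187) - u(167) = 7*(-187)³ - 1*83 = 7*(-6539203) - 83 = -45774421 - 83 = -45774504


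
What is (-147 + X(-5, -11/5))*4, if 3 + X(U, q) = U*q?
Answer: -556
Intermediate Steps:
X(U, q) = -3 + U*q
(-147 + X(-5, -11/5))*4 = (-147 + (-3 - (-55)/5))*4 = (-147 + (-3 - 5*(-11/5)))*4 = (-147 + (-3 + 11))*4 = (-147 + 8)*4 = -139*4 = -556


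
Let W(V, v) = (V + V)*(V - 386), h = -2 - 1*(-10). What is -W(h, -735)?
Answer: 6048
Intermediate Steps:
h = 8 (h = -2 + 10 = 8)
W(V, v) = 2*V*(-386 + V) (W(V, v) = (2*V)*(-386 + V) = 2*V*(-386 + V))
-W(h, -735) = -2*8*(-386 + 8) = -2*8*(-378) = -1*(-6048) = 6048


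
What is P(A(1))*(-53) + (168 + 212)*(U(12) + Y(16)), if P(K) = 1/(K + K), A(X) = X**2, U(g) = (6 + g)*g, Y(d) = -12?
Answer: 154987/2 ≈ 77494.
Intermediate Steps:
U(g) = g*(6 + g)
P(K) = 1/(2*K)
P(A(1))*(-53) + (168 + 212)*(U(12) + Y(16)) = (1/(2*(1**2)))*(-53) + (168 + 212)*(12*(6 + 12) - 12) = ((1/2)/1)*(-53) + 380*(12*18 - 12) = ((1/2)*1)*(-53) + 380*(216 - 12) = (1/2)*(-53) + 380*204 = -53/2 + 77520 = 154987/2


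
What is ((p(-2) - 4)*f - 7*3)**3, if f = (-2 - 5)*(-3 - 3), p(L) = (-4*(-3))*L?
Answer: -1715072373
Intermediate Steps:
p(L) = 12*L
f = 42 (f = -7*(-6) = 42)
((p(-2) - 4)*f - 7*3)**3 = ((12*(-2) - 4)*42 - 7*3)**3 = ((-24 - 4)*42 - 1*21)**3 = (-28*42 - 21)**3 = (-1176 - 21)**3 = (-1197)**3 = -1715072373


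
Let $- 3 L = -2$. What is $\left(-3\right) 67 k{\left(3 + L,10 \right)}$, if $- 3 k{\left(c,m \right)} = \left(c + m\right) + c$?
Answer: $\frac{3484}{3} \approx 1161.3$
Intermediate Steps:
$L = \frac{2}{3}$ ($L = \left(- \frac{1}{3}\right) \left(-2\right) = \frac{2}{3} \approx 0.66667$)
$k{\left(c,m \right)} = - \frac{2 c}{3} - \frac{m}{3}$ ($k{\left(c,m \right)} = - \frac{\left(c + m\right) + c}{3} = - \frac{m + 2 c}{3} = - \frac{2 c}{3} - \frac{m}{3}$)
$\left(-3\right) 67 k{\left(3 + L,10 \right)} = \left(-3\right) 67 \left(- \frac{2 \left(3 + \frac{2}{3}\right)}{3} - \frac{10}{3}\right) = - 201 \left(\left(- \frac{2}{3}\right) \frac{11}{3} - \frac{10}{3}\right) = - 201 \left(- \frac{22}{9} - \frac{10}{3}\right) = \left(-201\right) \left(- \frac{52}{9}\right) = \frac{3484}{3}$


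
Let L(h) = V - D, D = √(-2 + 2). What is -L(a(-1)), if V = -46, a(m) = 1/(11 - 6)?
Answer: 46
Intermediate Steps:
a(m) = ⅕ (a(m) = 1/5 = ⅕)
D = 0 (D = √0 = 0)
L(h) = -46 (L(h) = -46 - 1*0 = -46 + 0 = -46)
-L(a(-1)) = -1*(-46) = 46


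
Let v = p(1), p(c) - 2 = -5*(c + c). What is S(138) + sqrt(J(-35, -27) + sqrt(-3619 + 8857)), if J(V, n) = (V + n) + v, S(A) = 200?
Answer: 200 + sqrt(-70 + 3*sqrt(582)) ≈ 201.54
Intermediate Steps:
p(c) = 2 - 10*c (p(c) = 2 - 5*(c + c) = 2 - 10*c)
v = -8 (v = 2 - 10*1 = 2 - 10 = -8)
J(V, n) = -8 + V + n (J(V, n) = (V + n) - 8 = -8 + V + n)
S(138) + sqrt(J(-35, -27) + sqrt(-3619 + 8857)) = 200 + sqrt((-8 - 35 - 27) + sqrt(-3619 + 8857)) = 200 + sqrt(-70 + sqrt(5238)) = 200 + sqrt(-70 + 3*sqrt(582))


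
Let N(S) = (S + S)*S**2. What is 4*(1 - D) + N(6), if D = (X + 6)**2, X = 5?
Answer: -48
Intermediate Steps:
N(S) = 2*S**3 (N(S) = (2*S)*S**2 = 2*S**3)
D = 121 (D = (5 + 6)**2 = 11**2 = 121)
4*(1 - D) + N(6) = 4*(1 - 1*121) + 2*6**3 = 4*(1 - 121) + 2*216 = 4*(-120) + 432 = -480 + 432 = -48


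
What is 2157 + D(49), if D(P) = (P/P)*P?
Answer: 2206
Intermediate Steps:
D(P) = P (D(P) = 1*P = P)
2157 + D(49) = 2157 + 49 = 2206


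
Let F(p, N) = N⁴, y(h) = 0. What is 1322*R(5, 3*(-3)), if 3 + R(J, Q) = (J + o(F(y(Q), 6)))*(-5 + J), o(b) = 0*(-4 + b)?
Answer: -3966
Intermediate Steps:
o(b) = 0
R(J, Q) = -3 + J*(-5 + J) (R(J, Q) = -3 + (J + 0)*(-5 + J) = -3 + J*(-5 + J))
1322*R(5, 3*(-3)) = 1322*(-3 + 5² - 5*5) = 1322*(-3 + 25 - 25) = 1322*(-3) = -3966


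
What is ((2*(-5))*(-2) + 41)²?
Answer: 3721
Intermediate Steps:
((2*(-5))*(-2) + 41)² = (-10*(-2) + 41)² = (20 + 41)² = 61² = 3721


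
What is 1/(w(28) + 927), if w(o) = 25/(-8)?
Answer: 8/7391 ≈ 0.0010824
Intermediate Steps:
w(o) = -25/8 (w(o) = 25*(-⅛) = -25/8)
1/(w(28) + 927) = 1/(-25/8 + 927) = 1/(7391/8) = 8/7391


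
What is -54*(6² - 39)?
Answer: 162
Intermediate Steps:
-54*(6² - 39) = -54*(36 - 39) = -54*(-3) = 162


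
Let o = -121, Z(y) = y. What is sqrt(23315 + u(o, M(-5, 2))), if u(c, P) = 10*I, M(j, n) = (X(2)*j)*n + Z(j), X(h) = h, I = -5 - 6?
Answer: sqrt(23205) ≈ 152.33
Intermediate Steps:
I = -11
M(j, n) = j + 2*j*n (M(j, n) = (2*j)*n + j = 2*j*n + j = j + 2*j*n)
u(c, P) = -110 (u(c, P) = 10*(-11) = -110)
sqrt(23315 + u(o, M(-5, 2))) = sqrt(23315 - 110) = sqrt(23205)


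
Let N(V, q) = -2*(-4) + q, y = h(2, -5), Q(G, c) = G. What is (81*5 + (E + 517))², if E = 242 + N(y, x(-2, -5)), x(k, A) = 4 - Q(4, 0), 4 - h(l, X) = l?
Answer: 1373584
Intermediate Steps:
h(l, X) = 4 - l
x(k, A) = 0 (x(k, A) = 4 - 1*4 = 4 - 4 = 0)
y = 2 (y = 4 - 1*2 = 4 - 2 = 2)
N(V, q) = 8 + q
E = 250 (E = 242 + (8 + 0) = 242 + 8 = 250)
(81*5 + (E + 517))² = (81*5 + (250 + 517))² = (405 + 767)² = 1172² = 1373584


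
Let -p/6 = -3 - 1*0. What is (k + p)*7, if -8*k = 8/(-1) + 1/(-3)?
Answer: 3199/24 ≈ 133.29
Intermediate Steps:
p = 18 (p = -6*(-3 - 1*0) = -6*(-3 + 0) = -6*(-3) = 18)
k = 25/24 (k = -(8/(-1) + 1/(-3))/8 = -(8*(-1) + 1*(-⅓))/8 = -(-8 - ⅓)/8 = -⅛*(-25/3) = 25/24 ≈ 1.0417)
(k + p)*7 = (25/24 + 18)*7 = (457/24)*7 = 3199/24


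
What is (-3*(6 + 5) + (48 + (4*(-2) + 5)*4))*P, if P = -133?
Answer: -399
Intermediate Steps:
(-3*(6 + 5) + (48 + (4*(-2) + 5)*4))*P = (-3*(6 + 5) + (48 + (4*(-2) + 5)*4))*(-133) = (-3*11 + (48 + (-8 + 5)*4))*(-133) = (-33 + (48 - 3*4))*(-133) = (-33 + (48 - 12))*(-133) = (-33 + 36)*(-133) = 3*(-133) = -399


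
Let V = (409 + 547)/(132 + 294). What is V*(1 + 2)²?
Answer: 1434/71 ≈ 20.197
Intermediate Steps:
V = 478/213 (V = 956/426 = 956*(1/426) = 478/213 ≈ 2.2441)
V*(1 + 2)² = 478*(1 + 2)²/213 = (478/213)*3² = (478/213)*9 = 1434/71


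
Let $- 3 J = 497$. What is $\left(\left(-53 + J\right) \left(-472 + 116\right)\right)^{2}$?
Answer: $\frac{54539063296}{9} \approx 6.0599 \cdot 10^{9}$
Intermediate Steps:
$J = - \frac{497}{3}$ ($J = \left(- \frac{1}{3}\right) 497 = - \frac{497}{3} \approx -165.67$)
$\left(\left(-53 + J\right) \left(-472 + 116\right)\right)^{2} = \left(\left(-53 - \frac{497}{3}\right) \left(-472 + 116\right)\right)^{2} = \left(\left(- \frac{656}{3}\right) \left(-356\right)\right)^{2} = \left(\frac{233536}{3}\right)^{2} = \frac{54539063296}{9}$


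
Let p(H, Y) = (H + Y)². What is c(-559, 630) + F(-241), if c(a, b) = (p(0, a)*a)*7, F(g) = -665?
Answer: -1222738818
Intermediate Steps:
c(a, b) = 7*a³ (c(a, b) = ((0 + a)²*a)*7 = (a²*a)*7 = a³*7 = 7*a³)
c(-559, 630) + F(-241) = 7*(-559)³ - 665 = 7*(-174676879) - 665 = -1222738153 - 665 = -1222738818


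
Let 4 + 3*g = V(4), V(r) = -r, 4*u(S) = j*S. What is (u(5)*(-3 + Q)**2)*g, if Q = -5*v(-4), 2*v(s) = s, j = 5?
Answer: -2450/3 ≈ -816.67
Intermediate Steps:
v(s) = s/2
u(S) = 5*S/4 (u(S) = (5*S)/4 = 5*S/4)
Q = 10 (Q = -5*(-4)/2 = -5*(-2) = 10)
g = -8/3 (g = -4/3 + (-1*4)/3 = -4/3 + (1/3)*(-4) = -4/3 - 4/3 = -8/3 ≈ -2.6667)
(u(5)*(-3 + Q)**2)*g = (((5/4)*5)*(-3 + 10)**2)*(-8/3) = ((25/4)*7**2)*(-8/3) = ((25/4)*49)*(-8/3) = (1225/4)*(-8/3) = -2450/3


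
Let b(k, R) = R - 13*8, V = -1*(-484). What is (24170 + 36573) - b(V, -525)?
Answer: 61372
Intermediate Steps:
V = 484
b(k, R) = -104 + R (b(k, R) = R - 104 = -104 + R)
(24170 + 36573) - b(V, -525) = (24170 + 36573) - (-104 - 525) = 60743 - 1*(-629) = 60743 + 629 = 61372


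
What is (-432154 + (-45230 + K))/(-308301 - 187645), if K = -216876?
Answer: 347130/247973 ≈ 1.3999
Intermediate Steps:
(-432154 + (-45230 + K))/(-308301 - 187645) = (-432154 + (-45230 - 216876))/(-308301 - 187645) = (-432154 - 262106)/(-495946) = -694260*(-1/495946) = 347130/247973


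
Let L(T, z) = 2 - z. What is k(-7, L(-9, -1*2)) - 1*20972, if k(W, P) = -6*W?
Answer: -20930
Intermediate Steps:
k(-7, L(-9, -1*2)) - 1*20972 = -6*(-7) - 1*20972 = 42 - 20972 = -20930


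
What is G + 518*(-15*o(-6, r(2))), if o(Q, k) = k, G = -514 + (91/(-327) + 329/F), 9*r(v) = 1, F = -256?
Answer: -115430207/83712 ≈ -1378.9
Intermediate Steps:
r(v) = ⅑ (r(v) = (⅑)*1 = ⅑)
G = -43158847/83712 (G = -514 + (91/(-327) + 329/(-256)) = -514 + (91*(-1/327) + 329*(-1/256)) = -514 + (-91/327 - 329/256) = -514 - 130879/83712 = -43158847/83712 ≈ -515.56)
G + 518*(-15*o(-6, r(2))) = -43158847/83712 + 518*(-15*⅑) = -43158847/83712 + 518*(-5/3) = -43158847/83712 - 2590/3 = -115430207/83712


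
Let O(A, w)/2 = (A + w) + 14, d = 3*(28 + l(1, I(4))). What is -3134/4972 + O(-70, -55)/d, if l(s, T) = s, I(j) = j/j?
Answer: -229407/72094 ≈ -3.1821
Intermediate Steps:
I(j) = 1
d = 87 (d = 3*(28 + 1) = 3*29 = 87)
O(A, w) = 28 + 2*A + 2*w (O(A, w) = 2*((A + w) + 14) = 2*(14 + A + w) = 28 + 2*A + 2*w)
-3134/4972 + O(-70, -55)/d = -3134/4972 + (28 + 2*(-70) + 2*(-55))/87 = -3134*1/4972 + (28 - 140 - 110)*(1/87) = -1567/2486 - 222*1/87 = -1567/2486 - 74/29 = -229407/72094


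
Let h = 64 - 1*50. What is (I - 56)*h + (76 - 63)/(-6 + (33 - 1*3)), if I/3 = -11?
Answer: -29891/24 ≈ -1245.5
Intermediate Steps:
h = 14 (h = 64 - 50 = 14)
I = -33 (I = 3*(-11) = -33)
(I - 56)*h + (76 - 63)/(-6 + (33 - 1*3)) = (-33 - 56)*14 + (76 - 63)/(-6 + (33 - 1*3)) = -89*14 + 13/(-6 + (33 - 3)) = -1246 + 13/(-6 + 30) = -1246 + 13/24 = -29891/24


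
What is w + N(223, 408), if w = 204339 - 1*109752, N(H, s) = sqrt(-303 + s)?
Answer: 94587 + sqrt(105) ≈ 94597.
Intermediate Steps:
w = 94587 (w = 204339 - 109752 = 94587)
w + N(223, 408) = 94587 + sqrt(-303 + 408) = 94587 + sqrt(105)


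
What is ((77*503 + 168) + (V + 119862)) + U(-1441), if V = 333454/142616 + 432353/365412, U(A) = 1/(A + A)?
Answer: 372579123478152026/2346740450571 ≈ 1.5876e+5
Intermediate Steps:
U(A) = 1/(2*A)
V = 11469284281/3257099862 (V = 333454*(1/142616) + 432353*(1/365412) = 166727/71308 + 432353/365412 = 11469284281/3257099862 ≈ 3.5213)
((77*503 + 168) + (V + 119862)) + U(-1441) = ((77*503 + 168) + (11469284281/3257099862 + 119862)) + (½)/(-1441) = ((38731 + 168) + 390413972943325/3257099862) + (½)*(-1/1441) = (38899 + 390413972943325/3257099862) - 1/2882 = 517111900475263/3257099862 - 1/2882 = 372579123478152026/2346740450571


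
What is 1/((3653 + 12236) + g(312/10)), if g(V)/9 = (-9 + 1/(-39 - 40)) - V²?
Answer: 1975/13917679 ≈ 0.00014191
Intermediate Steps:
g(V) = -6408/79 - 9*V² (g(V) = 9*((-9 + 1/(-39 - 40)) - V²) = 9*((-9 + 1/(-79)) - V²) = 9*((-9 - 1/79) - V²) = 9*(-712/79 - V²) = -6408/79 - 9*V²)
1/((3653 + 12236) + g(312/10)) = 1/((3653 + 12236) + (-6408/79 - 9*(312/10)²)) = 1/(15889 + (-6408/79 - 9*(312*(⅒))²)) = 1/(15889 + (-6408/79 - 9*(156/5)²)) = 1/(15889 + (-6408/79 - 9*24336/25)) = 1/(15889 + (-6408/79 - 219024/25)) = 1/(15889 - 17463096/1975) = 1/(13917679/1975) = 1975/13917679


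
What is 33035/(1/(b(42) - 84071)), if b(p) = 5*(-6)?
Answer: -2778276535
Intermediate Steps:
b(p) = -30
33035/(1/(b(42) - 84071)) = 33035/(1/(-30 - 84071)) = 33035/(1/(-84101)) = 33035/(-1/84101) = 33035*(-84101) = -2778276535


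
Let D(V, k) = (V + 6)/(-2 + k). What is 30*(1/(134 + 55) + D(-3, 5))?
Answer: 1900/63 ≈ 30.159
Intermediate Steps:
D(V, k) = (6 + V)/(-2 + k)
30*(1/(134 + 55) + D(-3, 5)) = 30*(1/(134 + 55) + (6 - 3)/(-2 + 5)) = 30*(1/189 + 3/3) = 30*(1/189 + (⅓)*3) = 30*(1/189 + 1) = 30*(190/189) = 1900/63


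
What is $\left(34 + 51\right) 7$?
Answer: $595$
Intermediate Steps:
$\left(34 + 51\right) 7 = 85 \cdot 7 = 595$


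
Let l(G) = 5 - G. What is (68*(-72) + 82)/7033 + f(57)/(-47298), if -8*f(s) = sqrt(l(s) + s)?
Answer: -4814/7033 + sqrt(5)/378384 ≈ -0.68448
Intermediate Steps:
f(s) = -sqrt(5)/8 (f(s) = -sqrt((5 - s) + s)/8 = -sqrt(5)/8)
(68*(-72) + 82)/7033 + f(57)/(-47298) = (68*(-72) + 82)/7033 - sqrt(5)/8/(-47298) = (-4896 + 82)*(1/7033) - sqrt(5)/8*(-1/47298) = -4814*1/7033 + sqrt(5)/378384 = -4814/7033 + sqrt(5)/378384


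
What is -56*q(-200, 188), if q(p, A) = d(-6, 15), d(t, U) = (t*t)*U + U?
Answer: -31080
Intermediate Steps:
d(t, U) = U + U*t² (d(t, U) = t²*U + U = U*t² + U = U + U*t²)
q(p, A) = 555 (q(p, A) = 15*(1 + (-6)²) = 15*(1 + 36) = 15*37 = 555)
-56*q(-200, 188) = -56*555 = -31080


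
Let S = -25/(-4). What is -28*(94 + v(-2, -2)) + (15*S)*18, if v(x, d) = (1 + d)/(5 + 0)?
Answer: -9389/10 ≈ -938.90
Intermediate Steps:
v(x, d) = 1/5 + d/5 (v(x, d) = (1 + d)/5 = (1 + d)*(1/5) = 1/5 + d/5)
S = 25/4 (S = -25*(-1/4) = 25/4 ≈ 6.2500)
-28*(94 + v(-2, -2)) + (15*S)*18 = -28*(94 + (1/5 + (1/5)*(-2))) + (15*(25/4))*18 = -28*(94 + (1/5 - 2/5)) + (375/4)*18 = -28*(94 - 1/5) + 3375/2 = -28*469/5 + 3375/2 = -13132/5 + 3375/2 = -9389/10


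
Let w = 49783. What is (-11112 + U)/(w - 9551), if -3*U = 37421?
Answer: -70757/120696 ≈ -0.58624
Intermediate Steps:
U = -37421/3 (U = -1/3*37421 = -37421/3 ≈ -12474.)
(-11112 + U)/(w - 9551) = (-11112 - 37421/3)/(49783 - 9551) = -70757/3/40232 = -70757/3*1/40232 = -70757/120696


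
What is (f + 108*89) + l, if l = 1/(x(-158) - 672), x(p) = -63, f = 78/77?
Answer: 77721199/8085 ≈ 9613.0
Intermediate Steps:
f = 78/77 (f = 78*(1/77) = 78/77 ≈ 1.0130)
l = -1/735 (l = 1/(-63 - 672) = 1/(-735) = -1/735 ≈ -0.0013605)
(f + 108*89) + l = (78/77 + 108*89) - 1/735 = (78/77 + 9612) - 1/735 = 740202/77 - 1/735 = 77721199/8085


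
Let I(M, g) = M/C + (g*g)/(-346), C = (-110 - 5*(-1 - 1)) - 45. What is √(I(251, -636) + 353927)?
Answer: 2*√55493597725005/25085 ≈ 593.93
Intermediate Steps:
C = -145 (C = (-110 - 5*(-2)) - 45 = (-110 + 10) - 45 = -100 - 45 = -145)
I(M, g) = -M/145 - g²/346 (I(M, g) = M/(-145) + (g*g)/(-346) = M*(-1/145) + g²*(-1/346) = -M/145 - g²/346)
√(I(251, -636) + 353927) = √((-1/145*251 - 1/346*(-636)²) + 353927) = √((-251/145 - 1/346*404496) + 353927) = √((-251/145 - 202248/173) + 353927) = √(-29369383/25085 + 353927) = √(8848889412/25085) = 2*√55493597725005/25085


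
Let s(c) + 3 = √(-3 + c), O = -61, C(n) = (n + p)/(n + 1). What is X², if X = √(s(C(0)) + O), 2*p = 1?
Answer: -64 + I*√10/2 ≈ -64.0 + 1.5811*I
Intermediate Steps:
p = ½ (p = (½)*1 = ½ ≈ 0.50000)
C(n) = (½ + n)/(1 + n) (C(n) = (n + ½)/(n + 1) = (½ + n)/(1 + n))
s(c) = -3 + √(-3 + c)
X = √(-64 + I*√10/2) (X = √((-3 + √(-3 + (½ + 0)/(1 + 0))) - 61) = √((-3 + √(-3 + (½)/1)) - 61) = √((-3 + √(-3 + 1*(½))) - 61) = √((-3 + √(-3 + ½)) - 61) = √((-3 + √(-5/2)) - 61) = √((-3 + I*√10/2) - 61) = √(-64 + I*√10/2) ≈ 0.09881 + 8.0006*I)
X² = (√(-256 + 2*I*√10)/2)² = -64 + I*√10/2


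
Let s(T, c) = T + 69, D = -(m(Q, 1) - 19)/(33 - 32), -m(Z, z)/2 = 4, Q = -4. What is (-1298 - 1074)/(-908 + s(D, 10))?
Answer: 593/203 ≈ 2.9212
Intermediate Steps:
m(Z, z) = -8 (m(Z, z) = -2*4 = -8)
D = 27 (D = -(-8 - 19)/(33 - 32) = -(-27)/1 = -(-27) = -1*(-27) = 27)
s(T, c) = 69 + T
(-1298 - 1074)/(-908 + s(D, 10)) = (-1298 - 1074)/(-908 + (69 + 27)) = -2372/(-908 + 96) = -2372/(-812) = -2372*(-1/812) = 593/203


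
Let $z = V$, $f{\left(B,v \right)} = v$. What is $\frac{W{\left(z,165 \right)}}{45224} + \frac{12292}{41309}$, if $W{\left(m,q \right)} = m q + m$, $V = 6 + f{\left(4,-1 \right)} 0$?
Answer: $\frac{149259293}{467039554} \approx 0.31959$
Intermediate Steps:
$V = 6$ ($V = 6 - 0 = 6 + 0 = 6$)
$z = 6$
$W{\left(m,q \right)} = m + m q$
$\frac{W{\left(z,165 \right)}}{45224} + \frac{12292}{41309} = \frac{6 \left(1 + 165\right)}{45224} + \frac{12292}{41309} = 6 \cdot 166 \cdot \frac{1}{45224} + 12292 \cdot \frac{1}{41309} = 996 \cdot \frac{1}{45224} + \frac{12292}{41309} = \frac{249}{11306} + \frac{12292}{41309} = \frac{149259293}{467039554}$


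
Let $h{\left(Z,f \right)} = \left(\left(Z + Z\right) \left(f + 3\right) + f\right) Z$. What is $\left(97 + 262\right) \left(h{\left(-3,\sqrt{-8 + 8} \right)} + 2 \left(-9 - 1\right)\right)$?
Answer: $12206$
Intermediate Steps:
$h{\left(Z,f \right)} = Z \left(f + 2 Z \left(3 + f\right)\right)$ ($h{\left(Z,f \right)} = \left(2 Z \left(3 + f\right) + f\right) Z = \left(f + 2 Z \left(3 + f\right)\right) Z = Z \left(f + 2 Z \left(3 + f\right)\right)$)
$\left(97 + 262\right) \left(h{\left(-3,\sqrt{-8 + 8} \right)} + 2 \left(-9 - 1\right)\right) = \left(97 + 262\right) \left(- 3 \left(\sqrt{-8 + 8} + 6 \left(-3\right) + 2 \left(-3\right) \sqrt{-8 + 8}\right) + 2 \left(-9 - 1\right)\right) = 359 \left(- 3 \left(\sqrt{0} - 18 + 2 \left(-3\right) \sqrt{0}\right) + 2 \left(-10\right)\right) = 359 \left(- 3 \left(0 - 18 + 2 \left(-3\right) 0\right) - 20\right) = 359 \left(- 3 \left(0 - 18 + 0\right) - 20\right) = 359 \left(\left(-3\right) \left(-18\right) - 20\right) = 359 \left(54 - 20\right) = 359 \cdot 34 = 12206$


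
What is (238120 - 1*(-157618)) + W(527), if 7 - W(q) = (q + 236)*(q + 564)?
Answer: -436688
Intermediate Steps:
W(q) = 7 - (236 + q)*(564 + q) (W(q) = 7 - (q + 236)*(q + 564) = 7 - (236 + q)*(564 + q))
(238120 - 1*(-157618)) + W(527) = (238120 - 1*(-157618)) + (-133097 - 1*527**2 - 800*527) = (238120 + 157618) + (-133097 - 1*277729 - 421600) = 395738 + (-133097 - 277729 - 421600) = 395738 - 832426 = -436688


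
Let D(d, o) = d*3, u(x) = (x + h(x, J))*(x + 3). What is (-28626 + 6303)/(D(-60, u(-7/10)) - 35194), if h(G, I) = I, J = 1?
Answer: 22323/35374 ≈ 0.63106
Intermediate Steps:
u(x) = (1 + x)*(3 + x) (u(x) = (x + 1)*(x + 3) = (1 + x)*(3 + x))
D(d, o) = 3*d
(-28626 + 6303)/(D(-60, u(-7/10)) - 35194) = (-28626 + 6303)/(3*(-60) - 35194) = -22323/(-180 - 35194) = -22323/(-35374) = -22323*(-1/35374) = 22323/35374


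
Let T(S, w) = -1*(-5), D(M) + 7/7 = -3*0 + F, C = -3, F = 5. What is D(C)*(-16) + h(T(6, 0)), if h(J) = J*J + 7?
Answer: -32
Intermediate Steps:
D(M) = 4 (D(M) = -1 + (-3*0 + 5) = -1 + (0 + 5) = -1 + 5 = 4)
T(S, w) = 5
h(J) = 7 + J² (h(J) = J² + 7 = 7 + J²)
D(C)*(-16) + h(T(6, 0)) = 4*(-16) + (7 + 5²) = -64 + (7 + 25) = -64 + 32 = -32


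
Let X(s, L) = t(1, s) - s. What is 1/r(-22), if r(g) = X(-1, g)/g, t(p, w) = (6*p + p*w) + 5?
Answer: -2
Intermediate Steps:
t(p, w) = 5 + 6*p + p*w
X(s, L) = 11 (X(s, L) = (5 + 6*1 + 1*s) - s = (5 + 6 + s) - s = (11 + s) - s = 11)
r(g) = 11/g
1/r(-22) = 1/(11/(-22)) = 1/(11*(-1/22)) = 1/(-½) = -2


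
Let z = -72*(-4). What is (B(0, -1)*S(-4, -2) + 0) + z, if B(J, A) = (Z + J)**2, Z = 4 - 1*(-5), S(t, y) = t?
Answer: -36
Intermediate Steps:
Z = 9 (Z = 4 + 5 = 9)
B(J, A) = (9 + J)**2
z = 288 (z = -12*(-24) = 288)
(B(0, -1)*S(-4, -2) + 0) + z = ((9 + 0)**2*(-4) + 0) + 288 = (9**2*(-4) + 0) + 288 = (81*(-4) + 0) + 288 = (-324 + 0) + 288 = -324 + 288 = -36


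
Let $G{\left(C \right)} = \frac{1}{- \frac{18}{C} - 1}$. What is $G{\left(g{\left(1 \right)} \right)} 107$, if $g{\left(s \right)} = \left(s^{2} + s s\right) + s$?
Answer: $- \frac{107}{7} \approx -15.286$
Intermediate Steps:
$g{\left(s \right)} = s + 2 s^{2}$ ($g{\left(s \right)} = \left(s^{2} + s^{2}\right) + s = 2 s^{2} + s = s + 2 s^{2}$)
$G{\left(C \right)} = \frac{1}{-1 - \frac{18}{C}}$
$G{\left(g{\left(1 \right)} \right)} 107 = - \frac{1 \left(1 + 2 \cdot 1\right)}{18 + 1 \left(1 + 2 \cdot 1\right)} 107 = - \frac{1 \left(1 + 2\right)}{18 + 1 \left(1 + 2\right)} 107 = - \frac{1 \cdot 3}{18 + 1 \cdot 3} \cdot 107 = \left(-1\right) 3 \frac{1}{18 + 3} \cdot 107 = \left(-1\right) 3 \cdot \frac{1}{21} \cdot 107 = \left(- \frac{1}{7}\right) 107 = - \frac{107}{7}$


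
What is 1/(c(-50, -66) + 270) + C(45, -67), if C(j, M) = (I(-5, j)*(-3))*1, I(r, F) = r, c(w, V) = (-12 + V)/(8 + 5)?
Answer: 3961/264 ≈ 15.004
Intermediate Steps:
c(w, V) = -12/13 + V/13 (c(w, V) = (-12 + V)/13 = (-12 + V)*(1/13) = -12/13 + V/13)
C(j, M) = 15 (C(j, M) = -5*(-3)*1 = 15*1 = 15)
1/(c(-50, -66) + 270) + C(45, -67) = 1/((-12/13 + (1/13)*(-66)) + 270) + 15 = 1/((-12/13 - 66/13) + 270) + 15 = 1/(-6 + 270) + 15 = 1/264 + 15 = 3961/264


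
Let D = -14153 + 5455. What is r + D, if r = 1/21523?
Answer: -187207053/21523 ≈ -8698.0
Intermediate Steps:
r = 1/21523 ≈ 4.6462e-5
D = -8698
r + D = 1/21523 - 8698 = -187207053/21523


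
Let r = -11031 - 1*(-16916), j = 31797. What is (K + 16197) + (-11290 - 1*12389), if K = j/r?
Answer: -43999773/5885 ≈ -7476.6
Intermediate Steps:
r = 5885 (r = -11031 + 16916 = 5885)
K = 31797/5885 ≈ 5.4031
(K + 16197) + (-11290 - 1*12389) = (31797/5885 + 16197) + (-11290 - 1*12389) = 95351142/5885 + (-11290 - 12389) = 95351142/5885 - 23679 = -43999773/5885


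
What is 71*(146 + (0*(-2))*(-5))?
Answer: 10366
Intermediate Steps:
71*(146 + (0*(-2))*(-5)) = 71*(146 + 0*(-5)) = 71*(146 + 0) = 71*146 = 10366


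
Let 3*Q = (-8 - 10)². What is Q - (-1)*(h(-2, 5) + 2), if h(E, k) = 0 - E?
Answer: 112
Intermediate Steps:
h(E, k) = -E
Q = 108 (Q = (-8 - 10)²/3 = (⅓)*(-18)² = (⅓)*324 = 108)
Q - (-1)*(h(-2, 5) + 2) = 108 - (-1)*(-1*(-2) + 2) = 108 - (-1)*(2 + 2) = 108 - (-1)*4 = 108 - 1*(-4) = 108 + 4 = 112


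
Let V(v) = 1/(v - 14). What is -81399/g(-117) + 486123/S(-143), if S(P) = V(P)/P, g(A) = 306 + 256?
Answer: 6133638398427/562 ≈ 1.0914e+10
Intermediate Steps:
V(v) = 1/(-14 + v)
g(A) = 562
S(P) = 1/(P*(-14 + P)) (S(P) = 1/((-14 + P)*P) = 1/(P*(-14 + P)))
-81399/g(-117) + 486123/S(-143) = -81399/562 + 486123/((1/((-143)*(-14 - 143)))) = -81399*1/562 + 486123/((-1/143/(-157))) = -81399/562 + 486123/((-1/143*(-1/157))) = -81399/562 + 486123/(1/22451) = -81399/562 + 486123*22451 = -81399/562 + 10913947473 = 6133638398427/562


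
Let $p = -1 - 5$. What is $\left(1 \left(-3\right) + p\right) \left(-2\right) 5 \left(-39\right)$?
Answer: $-3510$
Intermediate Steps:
$p = -6$
$\left(1 \left(-3\right) + p\right) \left(-2\right) 5 \left(-39\right) = \left(1 \left(-3\right) - 6\right) \left(-2\right) 5 \left(-39\right) = \left(-3 - 6\right) \left(-2\right) 5 \left(-39\right) = \left(-9\right) \left(-2\right) 5 \left(-39\right) = 18 \cdot 5 \left(-39\right) = 90 \left(-39\right) = -3510$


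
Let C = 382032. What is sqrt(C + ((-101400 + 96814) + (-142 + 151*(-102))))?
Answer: sqrt(361902) ≈ 601.58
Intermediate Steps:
sqrt(C + ((-101400 + 96814) + (-142 + 151*(-102)))) = sqrt(382032 + ((-101400 + 96814) + (-142 + 151*(-102)))) = sqrt(382032 + (-4586 + (-142 - 15402))) = sqrt(382032 + (-4586 - 15544)) = sqrt(382032 - 20130) = sqrt(361902)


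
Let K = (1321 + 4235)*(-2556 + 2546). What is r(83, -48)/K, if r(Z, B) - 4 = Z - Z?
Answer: -1/13890 ≈ -7.1994e-5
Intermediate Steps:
r(Z, B) = 4 (r(Z, B) = 4 + (Z - Z) = 4 + 0 = 4)
K = -55560 (K = 5556*(-10) = -55560)
r(83, -48)/K = 4/(-55560) = 4*(-1/55560) = -1/13890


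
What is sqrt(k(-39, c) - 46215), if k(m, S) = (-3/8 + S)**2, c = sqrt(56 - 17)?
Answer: sqrt(-2955255 - 48*sqrt(39))/8 ≈ 214.9*I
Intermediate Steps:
c = sqrt(39) ≈ 6.2450
k(m, S) = (-3/8 + S)**2 (k(m, S) = (-3*1/8 + S)**2 = (-3/8 + S)**2)
sqrt(k(-39, c) - 46215) = sqrt((-3 + 8*sqrt(39))**2/64 - 46215) = sqrt(-46215 + (-3 + 8*sqrt(39))**2/64)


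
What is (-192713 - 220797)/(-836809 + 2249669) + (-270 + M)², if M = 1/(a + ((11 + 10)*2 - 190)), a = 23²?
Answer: 1495086852060535/20509217046 ≈ 72898.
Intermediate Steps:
a = 529
M = 1/381 (M = 1/(529 + ((11 + 10)*2 - 190)) = 1/(529 + (21*2 - 190)) = 1/(529 + (42 - 190)) = 1/(529 - 148) = 1/381 ≈ 0.0026247)
(-192713 - 220797)/(-836809 + 2249669) + (-270 + M)² = (-192713 - 220797)/(-836809 + 2249669) + (-270 + 1/381)² = -413510/1412860 + (-102869/381)² = -413510*1/1412860 + 10582031161/145161 = -41351/141286 + 10582031161/145161 = 1495086852060535/20509217046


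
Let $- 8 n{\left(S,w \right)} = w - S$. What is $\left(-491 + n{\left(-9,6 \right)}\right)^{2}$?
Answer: $\frac{15547249}{64} \approx 2.4293 \cdot 10^{5}$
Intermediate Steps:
$n{\left(S,w \right)} = - \frac{w}{8} + \frac{S}{8}$ ($n{\left(S,w \right)} = - \frac{w - S}{8} = - \frac{w}{8} + \frac{S}{8}$)
$\left(-491 + n{\left(-9,6 \right)}\right)^{2} = \left(-491 + \left(\left(- \frac{1}{8}\right) 6 + \frac{1}{8} \left(-9\right)\right)\right)^{2} = \left(-491 - \frac{15}{8}\right)^{2} = \left(- \frac{3943}{8}\right)^{2} = \frac{15547249}{64}$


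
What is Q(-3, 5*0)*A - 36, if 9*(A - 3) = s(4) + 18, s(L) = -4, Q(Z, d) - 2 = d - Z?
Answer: -119/9 ≈ -13.222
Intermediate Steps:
Q(Z, d) = 2 + d - Z (Q(Z, d) = 2 + (d - Z) = 2 + d - Z)
A = 41/9 (A = 3 + (-4 + 18)/9 = 3 + (⅑)*14 = 3 + 14/9 = 41/9 ≈ 4.5556)
Q(-3, 5*0)*A - 36 = (2 + 5*0 - 1*(-3))*(41/9) - 36 = (2 + 0 + 3)*(41/9) - 36 = 5*(41/9) - 36 = 205/9 - 36 = -119/9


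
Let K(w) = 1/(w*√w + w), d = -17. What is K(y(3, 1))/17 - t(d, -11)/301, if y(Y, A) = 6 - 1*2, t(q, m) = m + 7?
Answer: 1117/61404 ≈ 0.018191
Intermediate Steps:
t(q, m) = 7 + m
y(Y, A) = 4 (y(Y, A) = 6 - 2 = 4)
K(w) = 1/(w + w^(3/2)) (K(w) = 1/(w^(3/2) + w) = 1/(w + w^(3/2)))
K(y(3, 1))/17 - t(d, -11)/301 = 1/((4 + 4^(3/2))*17) - (7 - 11)/301 = (1/17)/(4 + 8) - 1*(-4)*(1/301) = (1/17)/12 + 4*(1/301) = (1/12)*(1/17) + 4/301 = 1/204 + 4/301 = 1117/61404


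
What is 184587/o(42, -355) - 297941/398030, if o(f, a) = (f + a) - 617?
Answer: -1229137479/6169465 ≈ -199.23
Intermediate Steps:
o(f, a) = -617 + a + f (o(f, a) = (a + f) - 617 = -617 + a + f)
184587/o(42, -355) - 297941/398030 = 184587/(-617 - 355 + 42) - 297941/398030 = 184587/(-930) - 297941*1/398030 = 184587*(-1/930) - 297941/398030 = -61529/310 - 297941/398030 = -1229137479/6169465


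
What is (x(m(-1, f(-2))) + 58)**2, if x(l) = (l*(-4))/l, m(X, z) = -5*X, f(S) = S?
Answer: 2916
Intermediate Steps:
x(l) = -4 (x(l) = (-4*l)/l = -4)
(x(m(-1, f(-2))) + 58)**2 = (-4 + 58)**2 = 54**2 = 2916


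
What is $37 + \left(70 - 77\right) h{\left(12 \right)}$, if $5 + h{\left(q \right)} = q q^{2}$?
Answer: $-12024$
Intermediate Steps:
$h{\left(q \right)} = -5 + q^{3}$ ($h{\left(q \right)} = -5 + q q^{2} = -5 + q^{3}$)
$37 + \left(70 - 77\right) h{\left(12 \right)} = 37 + \left(70 - 77\right) \left(-5 + 12^{3}\right) = 37 - 7 \left(-5 + 1728\right) = 37 - 12061 = -12024$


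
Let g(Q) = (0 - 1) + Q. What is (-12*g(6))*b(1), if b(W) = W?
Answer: -60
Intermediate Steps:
g(Q) = -1 + Q
(-12*g(6))*b(1) = -12*(-1 + 6)*1 = -12*5*1 = -60*1 = -60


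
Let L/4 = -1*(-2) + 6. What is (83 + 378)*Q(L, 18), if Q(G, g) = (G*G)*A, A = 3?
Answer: 1416192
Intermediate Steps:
L = 32 (L = 4*(-1*(-2) + 6) = 4*(2 + 6) = 4*8 = 32)
Q(G, g) = 3*G**2 (Q(G, g) = (G*G)*3 = G**2*3 = 3*G**2)
(83 + 378)*Q(L, 18) = (83 + 378)*(3*32**2) = 461*(3*1024) = 461*3072 = 1416192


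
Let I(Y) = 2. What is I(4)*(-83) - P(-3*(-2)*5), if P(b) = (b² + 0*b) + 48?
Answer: -1114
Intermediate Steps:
P(b) = 48 + b² (P(b) = (b² + 0) + 48 = b² + 48 = 48 + b²)
I(4)*(-83) - P(-3*(-2)*5) = 2*(-83) - (48 + (-3*(-2)*5)²) = -166 - (48 + (6*5)²) = -166 - (48 + 30²) = -166 - (48 + 900) = -166 - 1*948 = -166 - 948 = -1114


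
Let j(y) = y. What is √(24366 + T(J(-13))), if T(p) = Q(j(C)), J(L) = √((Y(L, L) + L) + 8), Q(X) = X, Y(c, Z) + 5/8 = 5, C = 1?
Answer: 59*√7 ≈ 156.10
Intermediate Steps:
Y(c, Z) = 35/8 (Y(c, Z) = -5/8 + 5 = 35/8)
J(L) = √(99/8 + L) (J(L) = √((35/8 + L) + 8) = √(99/8 + L))
T(p) = 1
√(24366 + T(J(-13))) = √(24366 + 1) = √24367 = 59*√7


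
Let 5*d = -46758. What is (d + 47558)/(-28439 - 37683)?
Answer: -95516/165305 ≈ -0.57782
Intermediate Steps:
d = -46758/5 (d = (⅕)*(-46758) = -46758/5 ≈ -9351.6)
(d + 47558)/(-28439 - 37683) = (-46758/5 + 47558)/(-28439 - 37683) = (191032/5)/(-66122) = (191032/5)*(-1/66122) = -95516/165305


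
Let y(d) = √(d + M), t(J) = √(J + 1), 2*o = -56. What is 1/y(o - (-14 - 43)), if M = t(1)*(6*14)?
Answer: (29 + 84*√2)^(-½) ≈ 0.082257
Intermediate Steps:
o = -28 (o = (½)*(-56) = -28)
t(J) = √(1 + J)
M = 84*√2 (M = √(1 + 1)*(6*14) = √2*84 = 84*√2 ≈ 118.79)
y(d) = √(d + 84*√2)
1/y(o - (-14 - 43)) = 1/(√((-28 - (-14 - 43)) + 84*√2)) = 1/(√((-28 - 1*(-57)) + 84*√2)) = 1/(√((-28 + 57) + 84*√2)) = 1/(√(29 + 84*√2)) = (29 + 84*√2)^(-½)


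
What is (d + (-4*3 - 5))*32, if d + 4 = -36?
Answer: -1824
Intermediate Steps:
d = -40 (d = -4 - 36 = -40)
(d + (-4*3 - 5))*32 = (-40 + (-4*3 - 5))*32 = (-40 + (-12 - 5))*32 = (-40 - 17)*32 = -57*32 = -1824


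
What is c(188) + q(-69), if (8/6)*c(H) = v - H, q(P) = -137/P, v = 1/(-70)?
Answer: -2685967/19320 ≈ -139.03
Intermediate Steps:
v = -1/70 ≈ -0.014286
c(H) = -3/280 - 3*H/4 (c(H) = 3*(-1/70 - H)/4 = -3/280 - 3*H/4)
c(188) + q(-69) = (-3/280 - ¾*188) - 137/(-69) = (-3/280 - 141) - 137*(-1/69) = -39483/280 + 137/69 = -2685967/19320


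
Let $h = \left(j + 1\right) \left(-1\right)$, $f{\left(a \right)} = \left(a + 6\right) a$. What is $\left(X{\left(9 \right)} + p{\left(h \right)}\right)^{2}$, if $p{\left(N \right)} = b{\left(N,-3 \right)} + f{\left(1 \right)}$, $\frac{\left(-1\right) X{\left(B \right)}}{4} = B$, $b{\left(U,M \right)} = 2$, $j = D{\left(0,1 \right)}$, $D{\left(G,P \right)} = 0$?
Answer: $729$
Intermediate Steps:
$j = 0$
$X{\left(B \right)} = - 4 B$
$f{\left(a \right)} = a \left(6 + a\right)$ ($f{\left(a \right)} = \left(6 + a\right) a = a \left(6 + a\right)$)
$h = -1$ ($h = \left(0 + 1\right) \left(-1\right) = 1 \left(-1\right) = -1$)
$p{\left(N \right)} = 9$ ($p{\left(N \right)} = 2 + 1 \left(6 + 1\right) = 2 + 1 \cdot 7 = 2 + 7 = 9$)
$\left(X{\left(9 \right)} + p{\left(h \right)}\right)^{2} = \left(\left(-4\right) 9 + 9\right)^{2} = \left(-36 + 9\right)^{2} = \left(-27\right)^{2} = 729$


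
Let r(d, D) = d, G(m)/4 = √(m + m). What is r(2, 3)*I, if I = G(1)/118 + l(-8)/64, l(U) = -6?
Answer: -3/16 + 4*√2/59 ≈ -0.091621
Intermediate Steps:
G(m) = 4*√2*√m (G(m) = 4*√(m + m) = 4*√(2*m) = 4*(√2*√m) = 4*√2*√m)
I = -3/32 + 2*√2/59 (I = (4*√2*√1)/118 - 6/64 = (4*√2*1)*(1/118) - 6*1/64 = (4*√2)*(1/118) - 3/32 = 2*√2/59 - 3/32 = -3/32 + 2*√2/59 ≈ -0.045811)
r(2, 3)*I = 2*(-3/32 + 2*√2/59) = -3/16 + 4*√2/59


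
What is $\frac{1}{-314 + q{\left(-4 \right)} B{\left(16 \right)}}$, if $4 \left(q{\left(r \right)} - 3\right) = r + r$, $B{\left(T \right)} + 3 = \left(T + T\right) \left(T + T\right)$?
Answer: $\frac{1}{707} \approx 0.0014144$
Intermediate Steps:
$B{\left(T \right)} = -3 + 4 T^{2}$ ($B{\left(T \right)} = -3 + \left(T + T\right) \left(T + T\right) = -3 + 2 T 2 T = -3 + 4 T^{2}$)
$q{\left(r \right)} = 3 + \frac{r}{2}$ ($q{\left(r \right)} = 3 + \frac{r + r}{4} = 3 + \frac{2 r}{4} = 3 + \frac{r}{2}$)
$\frac{1}{-314 + q{\left(-4 \right)} B{\left(16 \right)}} = \frac{1}{-314 + \left(3 + \frac{1}{2} \left(-4\right)\right) \left(-3 + 4 \cdot 16^{2}\right)} = \frac{1}{-314 + \left(3 - 2\right) \left(-3 + 4 \cdot 256\right)} = \frac{1}{-314 + 1 \left(-3 + 1024\right)} = \frac{1}{-314 + 1 \cdot 1021} = \frac{1}{-314 + 1021} = \frac{1}{707}$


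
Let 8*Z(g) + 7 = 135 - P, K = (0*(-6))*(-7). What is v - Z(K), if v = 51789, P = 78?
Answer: 207131/4 ≈ 51783.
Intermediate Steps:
K = 0 (K = 0*(-7) = 0)
Z(g) = 25/4 (Z(g) = -7/8 + (135 - 1*78)/8 = -7/8 + (135 - 78)/8 = -7/8 + (⅛)*57 = -7/8 + 57/8 = 25/4)
v - Z(K) = 51789 - 1*25/4 = 51789 - 25/4 = 207131/4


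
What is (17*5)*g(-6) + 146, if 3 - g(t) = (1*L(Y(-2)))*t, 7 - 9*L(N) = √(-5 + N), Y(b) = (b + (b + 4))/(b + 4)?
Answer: 2393/3 - 170*I*√5/3 ≈ 797.67 - 126.71*I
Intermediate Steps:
Y(b) = (4 + 2*b)/(4 + b) (Y(b) = (b + (4 + b))/(4 + b) = (4 + 2*b)/(4 + b))
L(N) = 7/9 - √(-5 + N)/9
g(t) = 3 - t*(7/9 - I*√5/9) (g(t) = 3 - 1*(7/9 - √(-5 + 2*(2 - 2)/(4 - 2))/9)*t = 3 - 1*(7/9 - √(-5 + 2*0/2)/9)*t = 3 - 1*(7/9 - √(-5 + 2*(½)*0)/9)*t = 3 - 1*(7/9 - √(-5 + 0)/9)*t = 3 - 1*(7/9 - I*√5/9)*t = 3 - (7/9 - I*√5/9)*t = 3 - t*(7/9 - I*√5/9))
(17*5)*g(-6) + 146 = (17*5)*(3 - ⅑*(-6)*(7 - I*√5)) + 146 = 85*(3 + (14/3 - 2*I*√5/3)) + 146 = 85*(23/3 - 2*I*√5/3) + 146 = (1955/3 - 170*I*√5/3) + 146 = 2393/3 - 170*I*√5/3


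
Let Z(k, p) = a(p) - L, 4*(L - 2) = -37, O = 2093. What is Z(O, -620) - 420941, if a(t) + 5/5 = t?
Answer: -1686219/4 ≈ -4.2156e+5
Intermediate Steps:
a(t) = -1 + t
L = -29/4 (L = 2 + (¼)*(-37) = 2 - 37/4 = -29/4 ≈ -7.2500)
Z(k, p) = 25/4 + p (Z(k, p) = (-1 + p) - 1*(-29/4) = (-1 + p) + 29/4 = 25/4 + p)
Z(O, -620) - 420941 = (25/4 - 620) - 420941 = -2455/4 - 420941 = -1686219/4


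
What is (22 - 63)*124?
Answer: -5084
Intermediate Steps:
(22 - 63)*124 = -41*124 = -5084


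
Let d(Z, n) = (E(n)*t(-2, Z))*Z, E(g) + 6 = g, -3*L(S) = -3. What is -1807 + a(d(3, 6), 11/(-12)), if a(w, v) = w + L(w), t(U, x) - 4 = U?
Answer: -1806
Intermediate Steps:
t(U, x) = 4 + U
L(S) = 1 (L(S) = -1/3*(-3) = 1)
E(g) = -6 + g
d(Z, n) = Z*(-12 + 2*n) (d(Z, n) = ((-6 + n)*(4 - 2))*Z = ((-6 + n)*2)*Z = (-12 + 2*n)*Z = Z*(-12 + 2*n))
a(w, v) = 1 + w (a(w, v) = w + 1 = 1 + w)
-1807 + a(d(3, 6), 11/(-12)) = -1807 + (1 + 2*3*(-6 + 6)) = -1807 + (1 + 2*3*0) = -1807 + (1 + 0) = -1807 + 1 = -1806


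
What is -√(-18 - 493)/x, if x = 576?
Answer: -I*√511/576 ≈ -0.039245*I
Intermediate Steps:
-√(-18 - 493)/x = -√(-18 - 493)/576 = -√(-511)/576 = -I*√511/576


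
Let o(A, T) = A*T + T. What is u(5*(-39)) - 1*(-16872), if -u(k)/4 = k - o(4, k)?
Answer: 13752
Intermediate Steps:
o(A, T) = T + A*T
u(k) = 16*k (u(k) = -4*(k - k*(1 + 4)) = -4*(k - k*5) = -4*(k - 5*k) = -(-16)*k = 16*k)
u(5*(-39)) - 1*(-16872) = 16*(5*(-39)) - 1*(-16872) = 16*(-195) + 16872 = -3120 + 16872 = 13752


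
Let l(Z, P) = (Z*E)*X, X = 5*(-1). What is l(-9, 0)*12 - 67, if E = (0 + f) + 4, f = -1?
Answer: 1553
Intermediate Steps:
E = 3 (E = (0 - 1) + 4 = -1 + 4 = 3)
X = -5
l(Z, P) = -15*Z (l(Z, P) = (Z*3)*(-5) = (3*Z)*(-5) = -15*Z)
l(-9, 0)*12 - 67 = -15*(-9)*12 - 67 = 135*12 - 67 = 1620 - 67 = 1553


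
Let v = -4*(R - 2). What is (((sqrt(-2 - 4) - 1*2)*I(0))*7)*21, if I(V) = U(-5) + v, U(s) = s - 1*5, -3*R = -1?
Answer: 980 - 490*I*sqrt(6) ≈ 980.0 - 1200.3*I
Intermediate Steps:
R = 1/3 (R = -1/3*(-1) = 1/3 ≈ 0.33333)
v = 20/3 (v = -4*(1/3 - 2) = -4*(-5/3) = 20/3 ≈ 6.6667)
U(s) = -5 + s (U(s) = s - 5 = -5 + s)
I(V) = -10/3 (I(V) = (-5 - 5) + 20/3 = -10 + 20/3 = -10/3)
(((sqrt(-2 - 4) - 1*2)*I(0))*7)*21 = (((sqrt(-2 - 4) - 1*2)*(-10/3))*7)*21 = (((sqrt(-6) - 2)*(-10/3))*7)*21 = (((I*sqrt(6) - 2)*(-10/3))*7)*21 = (((-2 + I*sqrt(6))*(-10/3))*7)*21 = ((20/3 - 10*I*sqrt(6)/3)*7)*21 = (140/3 - 70*I*sqrt(6)/3)*21 = 980 - 490*I*sqrt(6)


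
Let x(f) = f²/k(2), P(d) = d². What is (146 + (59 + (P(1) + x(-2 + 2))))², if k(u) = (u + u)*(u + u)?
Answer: 42436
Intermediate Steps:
k(u) = 4*u² (k(u) = (2*u)*(2*u) = 4*u²)
x(f) = f²/16 (x(f) = f²/((4*2²)) = f²/((4*4)) = f²/16)
(146 + (59 + (P(1) + x(-2 + 2))))² = (146 + (59 + (1² + (-2 + 2)²/16)))² = (146 + (59 + (1 + (1/16)*0²)))² = (146 + (59 + (1 + (1/16)*0)))² = (146 + (59 + (1 + 0)))² = (146 + (59 + 1))² = (146 + 60)² = 206² = 42436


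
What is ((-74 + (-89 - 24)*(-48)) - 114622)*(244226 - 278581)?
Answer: 3754039560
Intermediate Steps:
((-74 + (-89 - 24)*(-48)) - 114622)*(244226 - 278581) = ((-74 - 113*(-48)) - 114622)*(-34355) = ((-74 + 5424) - 114622)*(-34355) = (5350 - 114622)*(-34355) = -109272*(-34355) = 3754039560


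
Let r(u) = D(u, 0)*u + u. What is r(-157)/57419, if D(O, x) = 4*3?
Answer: -2041/57419 ≈ -0.035546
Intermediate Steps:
D(O, x) = 12
r(u) = 13*u (r(u) = 12*u + u = 13*u)
r(-157)/57419 = (13*(-157))/57419 = -2041*1/57419 = -2041/57419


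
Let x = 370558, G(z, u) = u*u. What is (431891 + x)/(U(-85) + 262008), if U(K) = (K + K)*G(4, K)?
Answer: -802449/966242 ≈ -0.83048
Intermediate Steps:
G(z, u) = u**2
U(K) = 2*K**3 (U(K) = (K + K)*K**2 = (2*K)*K**2 = 2*K**3)
(431891 + x)/(U(-85) + 262008) = (431891 + 370558)/(2*(-85)**3 + 262008) = 802449/(2*(-614125) + 262008) = 802449/(-1228250 + 262008) = 802449/(-966242) = 802449*(-1/966242) = -802449/966242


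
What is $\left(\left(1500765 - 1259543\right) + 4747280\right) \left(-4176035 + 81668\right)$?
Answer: $-20424757968234$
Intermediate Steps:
$\left(\left(1500765 - 1259543\right) + 4747280\right) \left(-4176035 + 81668\right) = \left(\left(1500765 - 1259543\right) + 4747280\right) \left(-4094367\right) = \left(241222 + 4747280\right) \left(-4094367\right) = 4988502 \left(-4094367\right) = -20424757968234$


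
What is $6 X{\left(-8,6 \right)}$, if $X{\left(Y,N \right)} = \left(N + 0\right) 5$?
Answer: $180$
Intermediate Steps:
$X{\left(Y,N \right)} = 5 N$ ($X{\left(Y,N \right)} = N 5 = 5 N$)
$6 X{\left(-8,6 \right)} = 6 \cdot 5 \cdot 6 = 6 \cdot 30 = 180$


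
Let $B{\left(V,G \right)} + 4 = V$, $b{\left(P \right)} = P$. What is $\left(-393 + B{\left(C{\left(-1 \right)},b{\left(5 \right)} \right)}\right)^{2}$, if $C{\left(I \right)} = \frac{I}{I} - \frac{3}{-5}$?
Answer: $\frac{3908529}{25} \approx 1.5634 \cdot 10^{5}$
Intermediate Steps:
$C{\left(I \right)} = \frac{8}{5}$ ($C{\left(I \right)} = 1 - - \frac{3}{5} = 1 + \frac{3}{5} = \frac{8}{5}$)
$B{\left(V,G \right)} = -4 + V$
$\left(-393 + B{\left(C{\left(-1 \right)},b{\left(5 \right)} \right)}\right)^{2} = \left(-393 + \left(-4 + \frac{8}{5}\right)\right)^{2} = \left(-393 - \frac{12}{5}\right)^{2} = \left(- \frac{1977}{5}\right)^{2} = \frac{3908529}{25}$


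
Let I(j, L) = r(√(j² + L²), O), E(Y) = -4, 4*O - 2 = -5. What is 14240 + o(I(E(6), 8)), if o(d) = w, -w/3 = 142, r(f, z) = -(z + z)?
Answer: 13814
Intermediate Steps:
O = -¾ (O = ½ + (¼)*(-5) = ½ - 5/4 = -¾ ≈ -0.75000)
r(f, z) = -2*z
w = -426 (w = -3*142 = -426)
I(j, L) = 3/2 (I(j, L) = -2*(-¾) = 3/2)
o(d) = -426
14240 + o(I(E(6), 8)) = 14240 - 426 = 13814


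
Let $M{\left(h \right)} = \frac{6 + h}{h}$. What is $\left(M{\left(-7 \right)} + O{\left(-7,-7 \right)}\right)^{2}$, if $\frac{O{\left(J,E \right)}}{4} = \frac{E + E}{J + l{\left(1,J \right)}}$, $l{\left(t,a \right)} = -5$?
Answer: $\frac{10201}{441} \approx 23.132$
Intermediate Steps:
$O{\left(J,E \right)} = \frac{8 E}{-5 + J}$ ($O{\left(J,E \right)} = 4 \frac{E + E}{J - 5} = 4 \frac{2 E}{-5 + J} = \frac{8 E}{-5 + J}$)
$M{\left(h \right)} = \frac{6 + h}{h}$
$\left(M{\left(-7 \right)} + O{\left(-7,-7 \right)}\right)^{2} = \left(\frac{6 - 7}{-7} + 8 \left(-7\right) \frac{1}{-5 - 7}\right)^{2} = \left(\left(- \frac{1}{7}\right) \left(-1\right) + 8 \left(-7\right) \frac{1}{-12}\right)^{2} = \left(\frac{1}{7} + 8 \left(-7\right) \left(- \frac{1}{12}\right)\right)^{2} = \left(\frac{1}{7} + \frac{14}{3}\right)^{2} = \left(\frac{101}{21}\right)^{2} = \frac{10201}{441}$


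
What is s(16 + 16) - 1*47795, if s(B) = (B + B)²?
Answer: -43699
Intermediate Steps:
s(B) = 4*B² (s(B) = (2*B)² = 4*B²)
s(16 + 16) - 1*47795 = 4*(16 + 16)² - 1*47795 = 4*32² - 47795 = 4*1024 - 47795 = 4096 - 47795 = -43699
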